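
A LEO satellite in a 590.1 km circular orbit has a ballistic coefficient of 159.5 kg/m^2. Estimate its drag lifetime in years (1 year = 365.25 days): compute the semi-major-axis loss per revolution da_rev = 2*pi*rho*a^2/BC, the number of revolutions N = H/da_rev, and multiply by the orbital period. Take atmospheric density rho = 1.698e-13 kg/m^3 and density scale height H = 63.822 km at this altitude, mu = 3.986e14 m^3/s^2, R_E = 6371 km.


a = R_E + alt = 6961.1000 km = 6.9611e+06 m
da_rev = 2*pi*rho*a^2/BC = 2*pi*1.698e-13*(6.9611e+06)^2/159.5 = 0.324125062 m per revolution
N = H/da_rev = 63822.0000 m / 0.324125062 m = 196905.4775 revolutions
P = 2*pi*sqrt(a^3/mu) = 5780.0026 s
lifetime = N*P = 196905.4775 * 5780.0026 = 1.1381142e+09 s = 13172.6176 days
years = 13172.6176 / 365.25 = 36.0647 years

36.0647 years


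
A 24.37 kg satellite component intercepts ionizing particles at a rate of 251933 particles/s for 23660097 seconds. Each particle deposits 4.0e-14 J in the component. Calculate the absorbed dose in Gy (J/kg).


Total energy deposited = rate * time * E_per
  = 251933 * 23660097 * 4.0e-14 = 0.2384304 J
Dose = E_total / mass = 0.2384304 / 24.37
Dose = 0.009783766 Gy

0.0098 Gy


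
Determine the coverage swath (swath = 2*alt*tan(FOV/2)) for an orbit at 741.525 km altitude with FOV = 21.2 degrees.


FOV = 21.2 deg = 0.3700098 rad
swath = 2 * alt * tan(FOV/2) = 2 * 741.525 * tan(0.1850049)
swath = 2 * 741.525 * 0.1871449
swath = 277.5453 km

277.5453 km


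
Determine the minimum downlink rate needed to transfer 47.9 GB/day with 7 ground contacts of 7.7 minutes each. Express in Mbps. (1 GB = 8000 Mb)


total contact time = 7 * 7.7 * 60 = 3234.0000 s
data = 47.9 GB = 383200.0000 Mb
rate = 383200.0000 / 3234.0000 = 118.4910 Mbps

118.4910 Mbps


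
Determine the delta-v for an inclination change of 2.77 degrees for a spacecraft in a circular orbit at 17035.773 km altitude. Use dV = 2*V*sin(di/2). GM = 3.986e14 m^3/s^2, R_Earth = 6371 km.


r = 23406.7730 km = 2.3406773e+07 m
V = sqrt(mu/r) = 4126.6523 m/s
di = 2.77 deg = 0.04834562 rad
dV = 2*V*sin(di/2) = 2*4126.6523*sin(0.02417281)
dV = 199.4861 m/s = 0.1994861 km/s

0.1995 km/s


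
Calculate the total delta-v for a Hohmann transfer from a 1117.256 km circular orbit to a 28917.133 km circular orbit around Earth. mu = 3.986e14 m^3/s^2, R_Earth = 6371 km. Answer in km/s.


r1 = 7488.2560 km = 7.488256e+06 m
r2 = 35288.1330 km = 3.5288133e+07 m
dv1 = sqrt(mu/r1)*(sqrt(2*r2/(r1+r2)) - 1) = 2075.5335 m/s
dv2 = sqrt(mu/r2)*(1 - sqrt(2*r1/(r1+r2))) = 1372.2436 m/s
total dv = |dv1| + |dv2| = 2075.5335 + 1372.2436 = 3447.7770 m/s = 3.4478 km/s

3.4478 km/s


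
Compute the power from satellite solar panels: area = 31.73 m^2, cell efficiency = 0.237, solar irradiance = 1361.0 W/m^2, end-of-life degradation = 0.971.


P = area * eta * S * degradation
P = 31.73 * 0.237 * 1361.0 * 0.971
P = 9937.9263 W

9937.9263 W


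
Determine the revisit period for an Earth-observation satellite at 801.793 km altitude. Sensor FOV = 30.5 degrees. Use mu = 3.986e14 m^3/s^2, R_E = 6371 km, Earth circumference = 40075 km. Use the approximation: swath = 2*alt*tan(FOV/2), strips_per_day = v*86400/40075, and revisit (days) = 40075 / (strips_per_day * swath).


swath = 2*801.793*tan(0.2661627) = 437.1877 km
v = sqrt(mu/r) = 7454.6026 m/s = 7.4546 km/s
strips/day = v*86400/40075 = 7.4546*86400/40075 = 16.0718
coverage/day = strips * swath = 16.0718 * 437.1877 = 7026.3967 km
revisit = 40075 / 7026.3967 = 5.7035 days

5.7035 days


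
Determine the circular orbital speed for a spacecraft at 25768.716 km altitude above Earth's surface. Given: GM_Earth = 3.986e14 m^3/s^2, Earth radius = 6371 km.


r = R_E + alt = 6371.0 + 25768.716 = 32139.7160 km = 3.2139716e+07 m
v = sqrt(mu/r) = sqrt(3.986e14 / 3.2139716e+07) = 3521.6617 m/s = 3.5217 km/s

3.5217 km/s


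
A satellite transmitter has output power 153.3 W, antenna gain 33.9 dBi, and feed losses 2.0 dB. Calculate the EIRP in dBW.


Pt = 153.3 W = 21.8554 dBW
EIRP = Pt_dBW + Gt - losses = 21.8554 + 33.9 - 2.0 = 53.7554 dBW

53.7554 dBW


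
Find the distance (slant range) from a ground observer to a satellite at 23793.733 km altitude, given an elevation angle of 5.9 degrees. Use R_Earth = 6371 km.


h = 23793.733 km, el = 5.9 deg
d = -R_E*sin(el) + sqrt((R_E*sin(el))^2 + 2*R_E*h + h^2)
d = -6371.0000*sin(0.1029744) + sqrt((6371.0000*0.1027925)^2 + 2*6371.0000*23793.733 + 23793.733^2)
d = 28836.6390 km

28836.6390 km


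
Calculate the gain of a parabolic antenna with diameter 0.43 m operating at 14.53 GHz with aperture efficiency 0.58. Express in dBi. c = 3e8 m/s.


lambda = c/f = 3e8 / 1.453e+10 = 0.02064694 m
G = eta*(pi*D/lambda)^2 = 0.58*(pi*0.43/0.02064694)^2
G = 2482.8665 (linear)
G = 10*log10(2482.8665) = 33.9495 dBi

33.9495 dBi


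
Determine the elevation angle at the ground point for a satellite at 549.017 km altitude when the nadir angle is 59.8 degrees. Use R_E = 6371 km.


r = R_E + alt = 6920.0170 km
Law of sines in the satellite / Earth-center / ground-point triangle:
  sin(nadir)/R_E = sin(90 + el)/r  =>  cos(el) = (r/R_E)*sin(nadir)
cos(el) = (6920.0170 / 6371.0000) * sin(59.8 deg) = 0.9387532
el = arccos(0.9387532) = 20.1568 deg
(Earth-central angle = 90 - nadir - el = 10.0432 deg)

20.1568 degrees


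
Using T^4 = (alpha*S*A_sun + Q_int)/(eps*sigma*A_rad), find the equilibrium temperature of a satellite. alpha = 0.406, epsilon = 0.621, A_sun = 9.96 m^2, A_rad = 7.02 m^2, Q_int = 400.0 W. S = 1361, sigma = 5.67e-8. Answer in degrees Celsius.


Numerator = alpha*S*A_sun + Q_int = 0.406*1361*9.96 + 400.0 = 5903.5574 W
Denominator = eps*sigma*A_rad = 0.621*5.67e-8*7.02 = 2.4717911e-07 W/K^4
T^4 = 2.3883722e+10 K^4
T = 393.1203 K = 119.9703 C

119.9703 degrees Celsius


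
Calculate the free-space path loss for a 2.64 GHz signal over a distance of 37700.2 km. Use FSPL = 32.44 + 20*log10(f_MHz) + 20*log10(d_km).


f = 2.64 GHz = 2640.0000 MHz
d = 37700.2 km
FSPL = 32.44 + 20*log10(2640.0000) + 20*log10(37700.2)
FSPL = 32.44 + 68.4321 + 91.5269
FSPL = 192.3990 dB

192.3990 dB


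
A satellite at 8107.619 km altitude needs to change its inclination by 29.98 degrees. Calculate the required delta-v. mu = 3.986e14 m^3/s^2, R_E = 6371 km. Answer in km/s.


r = 14478.6190 km = 1.4478619e+07 m
V = sqrt(mu/r) = 5246.9277 m/s
di = 29.98 deg = 0.5232497 rad
dV = 2*V*sin(di/2) = 2*5246.9277*sin(0.2616249)
dV = 2714.2405 m/s = 2.7142 km/s

2.7142 km/s


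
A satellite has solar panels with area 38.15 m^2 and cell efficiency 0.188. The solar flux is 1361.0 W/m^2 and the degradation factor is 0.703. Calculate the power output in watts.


P = area * eta * S * degradation
P = 38.15 * 0.188 * 1361.0 * 0.703
P = 6862.2390 W

6862.2390 W


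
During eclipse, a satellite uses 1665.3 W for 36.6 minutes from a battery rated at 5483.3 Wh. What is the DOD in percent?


E_used = P * t / 60 = 1665.3 * 36.6 / 60 = 1015.8330 Wh
DOD = E_used / E_total * 100 = 1015.8330 / 5483.3 * 100
DOD = 18.5259 %

18.5259 %


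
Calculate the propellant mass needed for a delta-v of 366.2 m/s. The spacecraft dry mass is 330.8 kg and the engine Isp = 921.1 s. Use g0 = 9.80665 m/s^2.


ve = Isp * g0 = 921.1 * 9.80665 = 9032.905315 m/s
mass ratio = exp(dv/ve) = exp(366.2/9032.905315) = 1.04137366
m_prop = m_dry * (mr - 1) = 330.8 * (1.04137366 - 1)
m_prop = 13.6864 kg

13.6864 kg


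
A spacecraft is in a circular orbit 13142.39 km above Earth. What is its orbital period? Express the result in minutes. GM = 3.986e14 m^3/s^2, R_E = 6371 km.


r = 19513.3900 km = 1.951339e+07 m
T = 2*pi*sqrt(r^3/mu) = 2*pi*sqrt(7.4301601e+21 / 3.986e14)
T = 27127.5335 s = 452.1256 min

452.1256 minutes


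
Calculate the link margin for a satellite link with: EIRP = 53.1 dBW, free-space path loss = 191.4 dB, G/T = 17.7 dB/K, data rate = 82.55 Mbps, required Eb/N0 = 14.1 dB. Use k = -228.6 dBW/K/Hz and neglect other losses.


C/N0 = EIRP - FSPL + G/T - k = 53.1 - 191.4 + 17.7 - (-228.6)
C/N0 = 108.0000 dB-Hz
R_b = 82.55 Mbps = 8.255e+07 bps -> 10*log10(R_b) = 79.1672 dB-Hz
Eb/N0 = C/N0 - 10*log10(R_b) = 108.0000 - 79.1672 = 28.8328 dB
Margin = Eb/N0 - Eb/N0_req = 28.8328 - 14.1 = 14.7328 dB (link closes)

14.7328 dB


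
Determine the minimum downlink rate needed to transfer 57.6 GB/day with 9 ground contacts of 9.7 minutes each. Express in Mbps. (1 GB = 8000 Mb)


total contact time = 9 * 9.7 * 60 = 5238.0000 s
data = 57.6 GB = 460800.0000 Mb
rate = 460800.0000 / 5238.0000 = 87.9725 Mbps

87.9725 Mbps


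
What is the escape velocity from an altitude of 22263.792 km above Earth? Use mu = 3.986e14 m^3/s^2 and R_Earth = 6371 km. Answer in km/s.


r = 6371.0 + 22263.792 = 28634.7920 km = 2.8634792e+07 m
v_esc = sqrt(2*mu/r) = sqrt(2*3.986e14 / 2.8634792e+07)
v_esc = 5276.3868 m/s = 5.2764 km/s

5.2764 km/s


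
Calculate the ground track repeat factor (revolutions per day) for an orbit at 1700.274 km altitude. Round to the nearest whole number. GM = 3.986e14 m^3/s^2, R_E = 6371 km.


r = 8.071274e+06 m
T = 2*pi*sqrt(r^3/mu) = 7216.4625 s = 120.2744 min
revs/day = 1440 / 120.2744 = 11.9726
Rounded: 12 revolutions per day

12 revolutions per day


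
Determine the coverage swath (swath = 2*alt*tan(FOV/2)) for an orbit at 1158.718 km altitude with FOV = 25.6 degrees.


FOV = 25.6 deg = 0.4468043 rad
swath = 2 * alt * tan(FOV/2) = 2 * 1158.718 * tan(0.2234021)
swath = 2 * 1158.718 * 0.2271944
swath = 526.5085 km

526.5085 km


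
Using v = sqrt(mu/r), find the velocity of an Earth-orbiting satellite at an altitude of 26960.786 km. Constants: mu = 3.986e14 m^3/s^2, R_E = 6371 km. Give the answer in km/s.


r = R_E + alt = 6371.0 + 26960.786 = 33331.7860 km = 3.3331786e+07 m
v = sqrt(mu/r) = sqrt(3.986e14 / 3.3331786e+07) = 3458.1144 m/s = 3.4581 km/s

3.4581 km/s


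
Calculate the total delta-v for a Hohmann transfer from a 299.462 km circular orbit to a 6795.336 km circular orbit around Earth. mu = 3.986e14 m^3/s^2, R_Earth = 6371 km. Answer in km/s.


r1 = 6670.4620 km = 6.670462e+06 m
r2 = 13166.3360 km = 1.3166336e+07 m
dv1 = sqrt(mu/r1)*(sqrt(2*r2/(r1+r2)) - 1) = 1176.2043 m/s
dv2 = sqrt(mu/r2)*(1 - sqrt(2*r1/(r1+r2))) = 989.9455 m/s
total dv = |dv1| + |dv2| = 1176.2043 + 989.9455 = 2166.1498 m/s = 2.1661 km/s

2.1661 km/s


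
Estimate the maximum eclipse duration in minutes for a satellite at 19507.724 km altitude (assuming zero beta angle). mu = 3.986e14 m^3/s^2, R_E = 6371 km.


r = 25878.7240 km
T = 690.5168 min
Eclipse fraction = arcsin(R_E/r)/pi = arcsin(6371.0000/25878.7240)/pi
= arcsin(0.2461868)/pi = 0.07917767
Eclipse duration = 0.07917767 * 690.5168 = 54.6735 min

54.6735 minutes


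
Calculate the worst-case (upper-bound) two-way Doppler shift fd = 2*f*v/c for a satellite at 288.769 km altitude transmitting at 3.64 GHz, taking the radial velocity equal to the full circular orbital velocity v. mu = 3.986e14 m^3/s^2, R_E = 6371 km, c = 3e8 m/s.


r = 6.659769e+06 m
v = sqrt(mu/r) = 7736.4026 m/s (worst-case radial velocity)
f = 3.64 GHz = 3.64e+09 Hz
fd = 2*f*v/c = 2*3.64e+09*7736.4026/3.0e+08
fd = 187736.7040 Hz

187736.7040 Hz


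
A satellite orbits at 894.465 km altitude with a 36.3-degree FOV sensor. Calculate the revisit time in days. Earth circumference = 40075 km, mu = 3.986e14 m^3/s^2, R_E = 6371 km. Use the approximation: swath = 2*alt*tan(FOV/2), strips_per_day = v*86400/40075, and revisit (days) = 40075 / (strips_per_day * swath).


swath = 2*894.465*tan(0.3167773) = 586.4409 km
v = sqrt(mu/r) = 7406.9078 m/s = 7.4069 km/s
strips/day = v*86400/40075 = 7.4069*86400/40075 = 15.9690
coverage/day = strips * swath = 15.9690 * 586.4409 = 9364.8618 km
revisit = 40075 / 9364.8618 = 4.2793 days

4.2793 days


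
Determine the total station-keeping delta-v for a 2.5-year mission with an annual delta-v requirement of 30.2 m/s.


dV = rate * years = 30.2 * 2.5
dV = 75.5000 m/s

75.5000 m/s


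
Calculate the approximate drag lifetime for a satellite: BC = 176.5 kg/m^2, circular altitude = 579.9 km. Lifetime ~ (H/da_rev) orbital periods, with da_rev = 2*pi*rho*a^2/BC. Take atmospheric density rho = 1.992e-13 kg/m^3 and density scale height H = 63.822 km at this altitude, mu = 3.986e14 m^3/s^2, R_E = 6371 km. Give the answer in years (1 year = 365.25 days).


a = R_E + alt = 6950.9000 km = 6.9509e+06 m
da_rev = 2*pi*rho*a^2/BC = 2*pi*1.992e-13*(6.9509e+06)^2/176.5 = 0.342615158 m per revolution
N = H/da_rev = 63822.0000 m / 0.342615158 m = 186278.9734 revolutions
P = 2*pi*sqrt(a^3/mu) = 5767.3032 s
lifetime = N*P = 186278.9734 * 5767.3032 = 1.0743273e+09 s = 12434.3439 days
years = 12434.3439 / 365.25 = 34.0434 years

34.0434 years


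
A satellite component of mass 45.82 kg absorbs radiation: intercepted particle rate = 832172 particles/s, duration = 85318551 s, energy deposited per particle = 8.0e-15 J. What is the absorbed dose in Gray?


Total energy deposited = rate * time * E_per
  = 832172 * 85318551 * 8.0e-15 = 0.5679977 J
Dose = E_total / mass = 0.5679977 / 45.82
Dose = 0.01239628 Gy

0.0124 Gy


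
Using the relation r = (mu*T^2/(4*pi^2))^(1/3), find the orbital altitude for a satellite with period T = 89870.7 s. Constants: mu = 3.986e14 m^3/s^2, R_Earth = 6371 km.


T = 89870.7 s
r = (mu*T^2/(4*pi^2))^(1/3) = (3.986e14 * 89870.7^2 / (4*pi^2))^(1/3)
r = 4.3364859e+07 m = 43364.8587 km
alt = r - R_E = 43364.8587 - 6371 = 36993.8587 km

36993.8587 km


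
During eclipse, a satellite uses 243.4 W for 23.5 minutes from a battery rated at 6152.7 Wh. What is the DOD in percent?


E_used = P * t / 60 = 243.4 * 23.5 / 60 = 95.3317 Wh
DOD = E_used / E_total * 100 = 95.3317 / 6152.7 * 100
DOD = 1.5494 %

1.5494 %


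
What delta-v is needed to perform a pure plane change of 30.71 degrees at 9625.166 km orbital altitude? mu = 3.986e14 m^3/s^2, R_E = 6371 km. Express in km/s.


r = 15996.1660 km = 1.5996166e+07 m
V = sqrt(mu/r) = 4991.8405 m/s
di = 30.71 deg = 0.5359906 rad
dV = 2*V*sin(di/2) = 2*4991.8405*sin(0.2679953)
dV = 2643.6671 m/s = 2.6437 km/s

2.6437 km/s


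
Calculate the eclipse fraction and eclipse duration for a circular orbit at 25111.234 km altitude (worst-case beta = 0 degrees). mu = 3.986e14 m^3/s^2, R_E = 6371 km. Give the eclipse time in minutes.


r = 31482.2340 km
T = 926.5274 min
Eclipse fraction = arcsin(R_E/r)/pi = arcsin(6371.0000/31482.2340)/pi
= arcsin(0.2023681)/pi = 0.06486374
Eclipse duration = 0.06486374 * 926.5274 = 60.0980 min

60.0980 minutes


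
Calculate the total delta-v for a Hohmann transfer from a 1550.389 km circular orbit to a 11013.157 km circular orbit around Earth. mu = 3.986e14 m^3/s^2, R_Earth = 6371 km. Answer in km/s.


r1 = 7921.3890 km = 7.921389e+06 m
r2 = 17384.1570 km = 1.7384157e+07 m
dv1 = sqrt(mu/r1)*(sqrt(2*r2/(r1+r2)) - 1) = 1221.1815 m/s
dv2 = sqrt(mu/r2)*(1 - sqrt(2*r1/(r1+r2))) = 999.6333 m/s
total dv = |dv1| + |dv2| = 1221.1815 + 999.6333 = 2220.8148 m/s = 2.2208 km/s

2.2208 km/s


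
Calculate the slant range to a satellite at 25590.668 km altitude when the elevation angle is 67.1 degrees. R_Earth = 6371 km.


h = 25590.668 km, el = 67.1 deg
d = -R_E*sin(el) + sqrt((R_E*sin(el))^2 + 2*R_E*h + h^2)
d = -6371.0000*sin(1.1711) + sqrt((6371.0000*0.9211854)^2 + 2*6371.0000*25590.668 + 25590.668^2)
d = 25996.5046 km

25996.5046 km


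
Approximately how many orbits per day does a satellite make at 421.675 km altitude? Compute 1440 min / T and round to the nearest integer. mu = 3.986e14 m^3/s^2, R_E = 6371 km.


r = 6.792675e+06 m
T = 2*pi*sqrt(r^3/mu) = 5571.5044 s = 92.8584 min
revs/day = 1440 / 92.8584 = 15.5075
Rounded: 16 revolutions per day

16 revolutions per day


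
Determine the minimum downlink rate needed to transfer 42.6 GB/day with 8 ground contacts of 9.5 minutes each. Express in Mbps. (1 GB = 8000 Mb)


total contact time = 8 * 9.5 * 60 = 4560.0000 s
data = 42.6 GB = 340800.0000 Mb
rate = 340800.0000 / 4560.0000 = 74.7368 Mbps

74.7368 Mbps


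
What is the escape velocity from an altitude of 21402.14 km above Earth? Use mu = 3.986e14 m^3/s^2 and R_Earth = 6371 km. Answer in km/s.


r = 6371.0 + 21402.14 = 27773.1400 km = 2.777314e+07 m
v_esc = sqrt(2*mu/r) = sqrt(2*3.986e14 / 2.777314e+07)
v_esc = 5357.6107 m/s = 5.3576 km/s

5.3576 km/s


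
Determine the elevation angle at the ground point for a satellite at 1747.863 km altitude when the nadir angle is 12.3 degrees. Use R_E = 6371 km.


r = R_E + alt = 8118.8630 km
Law of sines in the satellite / Earth-center / ground-point triangle:
  sin(nadir)/R_E = sin(90 + el)/r  =>  cos(el) = (r/R_E)*sin(nadir)
cos(el) = (8118.8630 / 6371.0000) * sin(12.3 deg) = 0.2714746
el = arccos(0.2714746) = 74.2480 deg
(Earth-central angle = 90 - nadir - el = 3.4520 deg)

74.2480 degrees


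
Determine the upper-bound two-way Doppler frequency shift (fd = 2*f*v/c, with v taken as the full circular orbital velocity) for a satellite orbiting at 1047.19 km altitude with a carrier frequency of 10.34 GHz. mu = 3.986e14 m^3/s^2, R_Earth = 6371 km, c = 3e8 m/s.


r = 7.41819e+06 m
v = sqrt(mu/r) = 7330.2649 m/s (worst-case radial velocity)
f = 10.34 GHz = 1.034e+10 Hz
fd = 2*f*v/c = 2*1.034e+10*7330.2649/3.0e+08
fd = 505299.5955 Hz

505299.5955 Hz


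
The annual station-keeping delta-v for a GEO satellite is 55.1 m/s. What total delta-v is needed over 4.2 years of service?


dV = rate * years = 55.1 * 4.2
dV = 231.4200 m/s

231.4200 m/s


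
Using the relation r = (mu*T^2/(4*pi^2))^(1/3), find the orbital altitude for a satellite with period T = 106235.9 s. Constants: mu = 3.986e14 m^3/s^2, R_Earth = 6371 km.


T = 106235.9 s
r = (mu*T^2/(4*pi^2))^(1/3) = (3.986e14 * 106235.9^2 / (4*pi^2))^(1/3)
r = 4.8481203e+07 m = 48481.2029 km
alt = r - R_E = 48481.2029 - 6371 = 42110.2029 km

42110.2029 km


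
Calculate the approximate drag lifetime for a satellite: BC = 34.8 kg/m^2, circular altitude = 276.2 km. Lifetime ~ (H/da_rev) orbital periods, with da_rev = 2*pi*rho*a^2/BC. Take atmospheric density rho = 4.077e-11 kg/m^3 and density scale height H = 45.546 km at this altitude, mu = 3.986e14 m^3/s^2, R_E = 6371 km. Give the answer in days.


a = R_E + alt = 6647.2000 km = 6.6472e+06 m
da_rev = 2*pi*rho*a^2/BC = 2*pi*4.077e-11*(6.6472e+06)^2/34.8 = 325.251140 m per revolution
N = H/da_rev = 45546.0000 m / 325.251140 m = 140.0333 revolutions
P = 2*pi*sqrt(a^3/mu) = 5393.4833 s
lifetime = N*P = 140.0333 * 5393.4833 = 755267.4256 s = 8.7415 days

8.7415 days


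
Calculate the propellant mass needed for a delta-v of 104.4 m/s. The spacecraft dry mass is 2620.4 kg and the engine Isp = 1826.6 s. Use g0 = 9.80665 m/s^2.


ve = Isp * g0 = 1826.6 * 9.80665 = 17912.826890 m/s
mass ratio = exp(dv/ve) = exp(104.4/17912.826890) = 1.00584524
m_prop = m_dry * (mr - 1) = 2620.4 * (1.00584524 - 1)
m_prop = 15.3169 kg

15.3169 kg


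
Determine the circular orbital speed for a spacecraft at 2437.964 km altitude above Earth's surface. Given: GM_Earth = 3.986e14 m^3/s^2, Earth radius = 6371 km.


r = R_E + alt = 6371.0 + 2437.964 = 8808.9640 km = 8.808964e+06 m
v = sqrt(mu/r) = sqrt(3.986e14 / 8.808964e+06) = 6726.7646 m/s = 6.7268 km/s

6.7268 km/s


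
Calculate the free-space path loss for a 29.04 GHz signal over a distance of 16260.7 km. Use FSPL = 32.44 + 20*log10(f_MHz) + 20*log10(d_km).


f = 29.04 GHz = 29040.0000 MHz
d = 16260.7 km
FSPL = 32.44 + 20*log10(29040.0000) + 20*log10(16260.7)
FSPL = 32.44 + 89.2599 + 84.2228
FSPL = 205.9227 dB

205.9227 dB


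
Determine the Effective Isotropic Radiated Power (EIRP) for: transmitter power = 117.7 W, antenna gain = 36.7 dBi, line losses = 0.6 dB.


Pt = 117.7 W = 20.7078 dBW
EIRP = Pt_dBW + Gt - losses = 20.7078 + 36.7 - 0.6 = 56.8078 dBW

56.8078 dBW


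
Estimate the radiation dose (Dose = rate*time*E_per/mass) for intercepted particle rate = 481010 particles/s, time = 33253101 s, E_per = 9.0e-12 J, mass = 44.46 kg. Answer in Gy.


Total energy deposited = rate * time * E_per
  = 481010 * 33253101 * 9.0e-12 = 143.9557 J
Dose = E_total / mass = 143.9557 / 44.46
Dose = 3.2379 Gy

3.2379 Gy


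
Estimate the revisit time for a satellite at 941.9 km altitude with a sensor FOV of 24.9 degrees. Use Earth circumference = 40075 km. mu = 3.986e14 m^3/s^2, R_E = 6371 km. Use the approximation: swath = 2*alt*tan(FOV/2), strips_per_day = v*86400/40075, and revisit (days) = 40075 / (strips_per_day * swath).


swath = 2*941.9*tan(0.2172935) = 415.9040 km
v = sqrt(mu/r) = 7382.8463 m/s = 7.3828 km/s
strips/day = v*86400/40075 = 7.3828*86400/40075 = 15.9171
coverage/day = strips * swath = 15.9171 * 415.9040 = 6619.9873 km
revisit = 40075 / 6619.9873 = 6.0536 days

6.0536 days


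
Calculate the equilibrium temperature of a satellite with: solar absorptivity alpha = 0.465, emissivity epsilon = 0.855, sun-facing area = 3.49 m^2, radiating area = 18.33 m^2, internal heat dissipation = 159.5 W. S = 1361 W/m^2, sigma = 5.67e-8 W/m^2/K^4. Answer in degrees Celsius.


Numerator = alpha*S*A_sun + Q_int = 0.465*1361*3.49 + 159.5 = 2368.1989 W
Denominator = eps*sigma*A_rad = 0.855*5.67e-8*18.33 = 8.886109e-07 W/K^4
T^4 = 2.6650572e+09 K^4
T = 227.2096 K = -45.9404 C

-45.9404 degrees Celsius


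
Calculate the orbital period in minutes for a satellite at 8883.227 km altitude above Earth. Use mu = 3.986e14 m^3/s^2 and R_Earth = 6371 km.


r = 15254.2270 km = 1.5254227e+07 m
T = 2*pi*sqrt(r^3/mu) = 2*pi*sqrt(3.5495281e+21 / 3.986e14)
T = 18749.7952 s = 312.4966 min

312.4966 minutes


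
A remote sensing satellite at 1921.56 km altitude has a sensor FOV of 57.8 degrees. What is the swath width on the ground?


FOV = 57.8 deg = 1.0088 rad
swath = 2 * alt * tan(FOV/2) = 2 * 1921.56 * tan(0.5044002)
swath = 2 * 1921.56 * 0.5520297
swath = 2121.5162 km

2121.5162 km


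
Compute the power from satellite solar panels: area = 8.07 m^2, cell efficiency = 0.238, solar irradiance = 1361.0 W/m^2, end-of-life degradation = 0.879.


P = area * eta * S * degradation
P = 8.07 * 0.238 * 1361.0 * 0.879
P = 2297.7221 W

2297.7221 W


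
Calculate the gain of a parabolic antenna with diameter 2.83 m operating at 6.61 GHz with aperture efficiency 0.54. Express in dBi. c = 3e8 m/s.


lambda = c/f = 3e8 / 6.61e+09 = 0.04538578 m
G = eta*(pi*D/lambda)^2 = 0.54*(pi*2.83/0.04538578)^2
G = 20721.7670 (linear)
G = 10*log10(20721.7670) = 43.1643 dBi

43.1643 dBi


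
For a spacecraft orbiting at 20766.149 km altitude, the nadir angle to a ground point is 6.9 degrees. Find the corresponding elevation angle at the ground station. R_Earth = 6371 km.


r = R_E + alt = 27137.1490 km
Law of sines in the satellite / Earth-center / ground-point triangle:
  sin(nadir)/R_E = sin(90 + el)/r  =>  cos(el) = (r/R_E)*sin(nadir)
cos(el) = (27137.1490 / 6371.0000) * sin(6.9 deg) = 0.5117205
el = arccos(0.5117205) = 59.2215 deg
(Earth-central angle = 90 - nadir - el = 23.8785 deg)

59.2215 degrees


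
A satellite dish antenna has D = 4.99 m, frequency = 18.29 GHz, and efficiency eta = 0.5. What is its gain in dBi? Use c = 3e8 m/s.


lambda = c/f = 3e8 / 1.829e+10 = 0.01640241 m
G = eta*(pi*D/lambda)^2 = 0.5*(pi*4.99/0.01640241)^2
G = 456726.0075 (linear)
G = 10*log10(456726.0075) = 56.5966 dBi

56.5966 dBi


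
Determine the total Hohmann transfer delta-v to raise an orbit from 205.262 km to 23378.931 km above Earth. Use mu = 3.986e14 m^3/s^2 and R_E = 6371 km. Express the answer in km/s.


r1 = 6576.2620 km = 6.576262e+06 m
r2 = 29749.9310 km = 2.9749931e+07 m
dv1 = sqrt(mu/r1)*(sqrt(2*r2/(r1+r2)) - 1) = 2178.4818 m/s
dv2 = sqrt(mu/r2)*(1 - sqrt(2*r1/(r1+r2))) = 1457.8536 m/s
total dv = |dv1| + |dv2| = 2178.4818 + 1457.8536 = 3636.3354 m/s = 3.6363 km/s

3.6363 km/s


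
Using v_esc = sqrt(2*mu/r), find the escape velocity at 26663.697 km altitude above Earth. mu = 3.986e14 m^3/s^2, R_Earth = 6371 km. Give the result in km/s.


r = 6371.0 + 26663.697 = 33034.6970 km = 3.3034697e+07 m
v_esc = sqrt(2*mu/r) = sqrt(2*3.986e14 / 3.3034697e+07)
v_esc = 4912.4538 m/s = 4.9125 km/s

4.9125 km/s


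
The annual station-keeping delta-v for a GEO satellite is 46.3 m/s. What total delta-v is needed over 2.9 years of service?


dV = rate * years = 46.3 * 2.9
dV = 134.2700 m/s

134.2700 m/s


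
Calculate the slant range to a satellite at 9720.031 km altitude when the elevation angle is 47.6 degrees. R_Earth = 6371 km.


h = 9720.031 km, el = 47.6 deg
d = -R_E*sin(el) + sqrt((R_E*sin(el))^2 + 2*R_E*h + h^2)
d = -6371.0000*sin(0.8307767) + sqrt((6371.0000*0.7384553)^2 + 2*6371.0000*9720.031 + 9720.031^2)
d = 10802.2617 km

10802.2617 km


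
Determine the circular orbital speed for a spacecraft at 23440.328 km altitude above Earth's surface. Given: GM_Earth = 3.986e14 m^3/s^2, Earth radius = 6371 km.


r = R_E + alt = 6371.0 + 23440.328 = 29811.3280 km = 2.9811328e+07 m
v = sqrt(mu/r) = sqrt(3.986e14 / 2.9811328e+07) = 3656.6045 m/s = 3.6566 km/s

3.6566 km/s


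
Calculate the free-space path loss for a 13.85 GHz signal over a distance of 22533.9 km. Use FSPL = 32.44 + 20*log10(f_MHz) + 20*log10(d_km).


f = 13.85 GHz = 13850.0000 MHz
d = 22533.9 km
FSPL = 32.44 + 20*log10(13850.0000) + 20*log10(22533.9)
FSPL = 32.44 + 82.8290 + 87.0567
FSPL = 202.3257 dB

202.3257 dB


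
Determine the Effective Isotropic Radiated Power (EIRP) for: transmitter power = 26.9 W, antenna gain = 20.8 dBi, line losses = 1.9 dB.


Pt = 26.9 W = 14.2975 dBW
EIRP = Pt_dBW + Gt - losses = 14.2975 + 20.8 - 1.9 = 33.1975 dBW

33.1975 dBW


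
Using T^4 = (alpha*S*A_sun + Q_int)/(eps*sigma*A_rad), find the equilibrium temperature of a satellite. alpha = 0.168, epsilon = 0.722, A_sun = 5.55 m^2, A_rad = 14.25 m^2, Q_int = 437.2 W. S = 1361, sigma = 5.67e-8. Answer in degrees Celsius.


Numerator = alpha*S*A_sun + Q_int = 0.168*1361*5.55 + 437.2 = 1706.1964 W
Denominator = eps*sigma*A_rad = 0.722*5.67e-8*14.25 = 5.8335795e-07 W/K^4
T^4 = 2.9247847e+09 K^4
T = 232.5538 K = -40.5962 C

-40.5962 degrees Celsius


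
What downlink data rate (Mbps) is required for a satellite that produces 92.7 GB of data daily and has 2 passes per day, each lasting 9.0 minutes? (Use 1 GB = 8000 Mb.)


total contact time = 2 * 9.0 * 60 = 1080.0000 s
data = 92.7 GB = 741600.0000 Mb
rate = 741600.0000 / 1080.0000 = 686.6667 Mbps

686.6667 Mbps


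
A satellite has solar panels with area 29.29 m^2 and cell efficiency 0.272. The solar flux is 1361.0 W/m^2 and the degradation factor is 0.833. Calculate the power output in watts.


P = area * eta * S * degradation
P = 29.29 * 0.272 * 1361.0 * 0.833
P = 9032.1554 W

9032.1554 W


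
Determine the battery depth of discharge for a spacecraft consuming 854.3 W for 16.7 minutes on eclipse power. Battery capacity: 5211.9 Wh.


E_used = P * t / 60 = 854.3 * 16.7 / 60 = 237.7802 Wh
DOD = E_used / E_total * 100 = 237.7802 / 5211.9 * 100
DOD = 4.5623 %

4.5623 %


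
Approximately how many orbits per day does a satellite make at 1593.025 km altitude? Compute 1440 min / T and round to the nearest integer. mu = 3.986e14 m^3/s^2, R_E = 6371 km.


r = 7.964025e+06 m
T = 2*pi*sqrt(r^3/mu) = 7073.1056 s = 117.8851 min
revs/day = 1440 / 117.8851 = 12.2153
Rounded: 12 revolutions per day

12 revolutions per day


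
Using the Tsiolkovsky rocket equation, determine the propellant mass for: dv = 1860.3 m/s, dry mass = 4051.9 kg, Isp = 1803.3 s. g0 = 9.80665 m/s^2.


ve = Isp * g0 = 1803.3 * 9.80665 = 17684.331945 m/s
mass ratio = exp(dv/ve) = exp(1860.3/17684.331945) = 1.11092701
m_prop = m_dry * (mr - 1) = 4051.9 * (1.11092701 - 1)
m_prop = 449.4652 kg

449.4652 kg


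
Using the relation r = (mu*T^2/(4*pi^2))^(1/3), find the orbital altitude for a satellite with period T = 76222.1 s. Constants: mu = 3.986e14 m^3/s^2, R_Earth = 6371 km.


T = 76222.1 s
r = (mu*T^2/(4*pi^2))^(1/3) = (3.986e14 * 76222.1^2 / (4*pi^2))^(1/3)
r = 3.8854959e+07 m = 38854.9594 km
alt = r - R_E = 38854.9594 - 6371 = 32483.9594 km

32483.9594 km


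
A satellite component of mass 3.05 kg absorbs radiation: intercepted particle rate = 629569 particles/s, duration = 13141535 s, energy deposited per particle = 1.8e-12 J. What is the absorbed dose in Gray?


Total energy deposited = rate * time * E_per
  = 629569 * 13141535 * 1.8e-12 = 14.8923 J
Dose = E_total / mass = 14.8923 / 3.05
Dose = 4.8827 Gy

4.8827 Gy


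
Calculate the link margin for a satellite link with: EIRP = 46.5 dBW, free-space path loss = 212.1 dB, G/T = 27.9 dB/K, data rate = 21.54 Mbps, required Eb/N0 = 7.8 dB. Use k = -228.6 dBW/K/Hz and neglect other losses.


C/N0 = EIRP - FSPL + G/T - k = 46.5 - 212.1 + 27.9 - (-228.6)
C/N0 = 90.9000 dB-Hz
R_b = 21.54 Mbps = 2.154e+07 bps -> 10*log10(R_b) = 73.3325 dB-Hz
Eb/N0 = C/N0 - 10*log10(R_b) = 90.9000 - 73.3325 = 17.5675 dB
Margin = Eb/N0 - Eb/N0_req = 17.5675 - 7.8 = 9.7675 dB (link closes)

9.7675 dB


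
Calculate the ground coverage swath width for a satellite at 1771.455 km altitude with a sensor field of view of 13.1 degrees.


FOV = 13.1 deg = 0.2286381 rad
swath = 2 * alt * tan(FOV/2) = 2 * 1771.455 * tan(0.1143191)
swath = 2 * 1771.455 * 0.1148197
swath = 406.7958 km

406.7958 km


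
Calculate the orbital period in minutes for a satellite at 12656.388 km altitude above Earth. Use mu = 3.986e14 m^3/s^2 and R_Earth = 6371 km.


r = 19027.3880 km = 1.9027388e+07 m
T = 2*pi*sqrt(r^3/mu) = 2*pi*sqrt(6.888704e+21 / 3.986e14)
T = 26120.4096 s = 435.3402 min

435.3402 minutes


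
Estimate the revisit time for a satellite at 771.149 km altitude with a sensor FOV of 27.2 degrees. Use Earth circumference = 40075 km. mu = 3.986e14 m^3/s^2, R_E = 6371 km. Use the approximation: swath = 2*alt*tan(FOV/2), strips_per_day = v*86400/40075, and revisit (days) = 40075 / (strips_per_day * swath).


swath = 2*771.149*tan(0.2373648) = 373.1212 km
v = sqrt(mu/r) = 7470.5778 m/s = 7.4706 km/s
strips/day = v*86400/40075 = 7.4706*86400/40075 = 16.1062
coverage/day = strips * swath = 16.1062 * 373.1212 = 6009.5822 km
revisit = 40075 / 6009.5822 = 6.6685 days

6.6685 days


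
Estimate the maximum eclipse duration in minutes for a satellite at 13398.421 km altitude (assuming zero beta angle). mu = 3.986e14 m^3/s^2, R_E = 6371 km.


r = 19769.4210 km
T = 461.0530 min
Eclipse fraction = arcsin(R_E/r)/pi = arcsin(6371.0000/19769.4210)/pi
= arcsin(0.3222654)/pi = 0.1044443
Eclipse duration = 0.1044443 * 461.0530 = 48.1544 min

48.1544 minutes


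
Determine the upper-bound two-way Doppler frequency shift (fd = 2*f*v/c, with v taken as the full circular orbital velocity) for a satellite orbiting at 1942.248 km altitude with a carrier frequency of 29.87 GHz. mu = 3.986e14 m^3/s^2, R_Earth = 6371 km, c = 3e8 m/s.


r = 8.313248e+06 m
v = sqrt(mu/r) = 6924.4180 m/s (worst-case radial velocity)
f = 29.87 GHz = 2.987e+10 Hz
fd = 2*f*v/c = 2*2.987e+10*6924.4180/3.0e+08
fd = 1.3788824e+06 Hz

1.3789e+06 Hz


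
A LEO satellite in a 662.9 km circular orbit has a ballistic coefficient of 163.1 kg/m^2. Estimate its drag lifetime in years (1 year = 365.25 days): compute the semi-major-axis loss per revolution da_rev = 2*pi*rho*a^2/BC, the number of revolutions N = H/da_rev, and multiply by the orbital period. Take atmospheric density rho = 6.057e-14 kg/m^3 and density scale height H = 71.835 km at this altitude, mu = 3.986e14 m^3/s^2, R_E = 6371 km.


a = R_E + alt = 7033.9000 km = 7.0339e+06 m
da_rev = 2*pi*rho*a^2/BC = 2*pi*6.057e-14*(7.0339e+06)^2/163.1 = 0.115445195 m per revolution
N = H/da_rev = 71835.0000 m / 0.115445195 m = 622243.3095 revolutions
P = 2*pi*sqrt(a^3/mu) = 5870.9111 s
lifetime = N*P = 622243.3095 * 5870.9111 = 3.6531352e+09 s = 42281.6570 days
years = 42281.6570 / 365.25 = 115.7609 years

115.7609 years


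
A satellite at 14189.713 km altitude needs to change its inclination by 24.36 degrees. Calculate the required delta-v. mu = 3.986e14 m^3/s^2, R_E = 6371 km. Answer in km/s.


r = 20560.7130 km = 2.0560713e+07 m
V = sqrt(mu/r) = 4403.0089 m/s
di = 24.36 deg = 0.4251622 rad
dV = 2*V*sin(di/2) = 2*4403.0089*sin(0.2125811)
dV = 1857.9253 m/s = 1.8579 km/s

1.8579 km/s


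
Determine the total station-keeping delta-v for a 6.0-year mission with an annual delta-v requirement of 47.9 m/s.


dV = rate * years = 47.9 * 6.0
dV = 287.4000 m/s

287.4000 m/s


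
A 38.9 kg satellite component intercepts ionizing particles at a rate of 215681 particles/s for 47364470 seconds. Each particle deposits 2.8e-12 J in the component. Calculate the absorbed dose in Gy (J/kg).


Total energy deposited = rate * time * E_per
  = 215681 * 47364470 * 2.8e-12 = 28.6037 J
Dose = E_total / mass = 28.6037 / 38.9
Dose = 0.7353143 Gy

0.7353 Gy


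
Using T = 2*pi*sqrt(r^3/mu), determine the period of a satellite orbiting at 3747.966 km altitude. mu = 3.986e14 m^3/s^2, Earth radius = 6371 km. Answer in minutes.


r = 10118.9660 km = 1.0118966e+07 m
T = 2*pi*sqrt(r^3/mu) = 2*pi*sqrt(1.0361161e+21 / 3.986e14)
T = 10130.1395 s = 168.8357 min

168.8357 minutes


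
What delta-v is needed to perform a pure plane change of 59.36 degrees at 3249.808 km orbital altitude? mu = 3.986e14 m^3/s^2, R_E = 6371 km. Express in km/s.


r = 9620.8080 km = 9.620808e+06 m
V = sqrt(mu/r) = 6436.6941 m/s
di = 59.36 deg = 1.0360 rad
dV = 2*V*sin(di/2) = 2*6436.6941*sin(0.5180137)
dV = 6374.3281 m/s = 6.3743 km/s

6.3743 km/s


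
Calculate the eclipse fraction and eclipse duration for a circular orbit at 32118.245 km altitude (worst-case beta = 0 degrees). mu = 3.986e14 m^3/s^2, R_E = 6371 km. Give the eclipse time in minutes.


r = 38489.2450 km
T = 1252.4750 min
Eclipse fraction = arcsin(R_E/r)/pi = arcsin(6371.0000/38489.2450)/pi
= arcsin(0.1655268)/pi = 0.05293242
Eclipse duration = 0.05293242 * 1252.4750 = 66.2965 min

66.2965 minutes


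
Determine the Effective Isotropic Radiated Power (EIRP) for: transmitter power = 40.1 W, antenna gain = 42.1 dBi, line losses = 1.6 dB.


Pt = 40.1 W = 16.0314 dBW
EIRP = Pt_dBW + Gt - losses = 16.0314 + 42.1 - 1.6 = 56.5314 dBW

56.5314 dBW


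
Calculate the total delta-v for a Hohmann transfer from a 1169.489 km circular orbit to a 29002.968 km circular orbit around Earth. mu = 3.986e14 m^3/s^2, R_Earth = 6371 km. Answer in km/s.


r1 = 7540.4890 km = 7.540489e+06 m
r2 = 35373.9680 km = 3.5373968e+07 m
dv1 = sqrt(mu/r1)*(sqrt(2*r2/(r1+r2)) - 1) = 2064.6301 m/s
dv2 = sqrt(mu/r2)*(1 - sqrt(2*r1/(r1+r2))) = 1366.8713 m/s
total dv = |dv1| + |dv2| = 2064.6301 + 1366.8713 = 3431.5014 m/s = 3.4315 km/s

3.4315 km/s


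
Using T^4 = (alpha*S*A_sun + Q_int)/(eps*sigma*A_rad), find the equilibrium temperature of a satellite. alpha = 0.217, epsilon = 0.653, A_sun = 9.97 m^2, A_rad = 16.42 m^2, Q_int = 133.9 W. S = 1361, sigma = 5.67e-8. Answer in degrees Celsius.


Numerator = alpha*S*A_sun + Q_int = 0.217*1361*9.97 + 133.9 = 3078.4099 W
Denominator = eps*sigma*A_rad = 0.653*5.67e-8*16.42 = 6.0795214e-07 W/K^4
T^4 = 5.0635727e+09 K^4
T = 266.7560 K = -6.3940 C

-6.3940 degrees Celsius


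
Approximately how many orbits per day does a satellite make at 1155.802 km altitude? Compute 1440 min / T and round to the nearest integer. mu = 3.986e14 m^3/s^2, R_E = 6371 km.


r = 7.526802e+06 m
T = 2*pi*sqrt(r^3/mu) = 6498.7070 s = 108.3118 min
revs/day = 1440 / 108.3118 = 13.2950
Rounded: 13 revolutions per day

13 revolutions per day


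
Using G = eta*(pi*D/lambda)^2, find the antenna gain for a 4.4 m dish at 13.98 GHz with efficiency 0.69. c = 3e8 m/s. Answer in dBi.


lambda = c/f = 3e8 / 1.398e+10 = 0.02145923 m
G = eta*(pi*D/lambda)^2 = 0.69*(pi*4.4/0.02145923)^2
G = 286303.0816 (linear)
G = 10*log10(286303.0816) = 54.5683 dBi

54.5683 dBi


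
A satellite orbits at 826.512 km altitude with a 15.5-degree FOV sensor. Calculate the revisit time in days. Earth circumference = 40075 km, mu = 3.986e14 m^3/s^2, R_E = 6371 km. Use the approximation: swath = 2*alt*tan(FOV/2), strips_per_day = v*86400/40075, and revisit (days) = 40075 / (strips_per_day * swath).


swath = 2*826.512*tan(0.135263) = 224.9667 km
v = sqrt(mu/r) = 7441.7906 m/s = 7.4418 km/s
strips/day = v*86400/40075 = 7.4418*86400/40075 = 16.0442
coverage/day = strips * swath = 16.0442 * 224.9667 = 3609.4072 km
revisit = 40075 / 3609.4072 = 11.1029 days

11.1029 days


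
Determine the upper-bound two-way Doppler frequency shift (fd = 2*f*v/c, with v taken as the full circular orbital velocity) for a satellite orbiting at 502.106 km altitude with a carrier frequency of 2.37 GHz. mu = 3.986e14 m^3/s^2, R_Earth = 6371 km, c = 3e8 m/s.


r = 6.873106e+06 m
v = sqrt(mu/r) = 7615.3896 m/s (worst-case radial velocity)
f = 2.37 GHz = 2.37e+09 Hz
fd = 2*f*v/c = 2*2.37e+09*7615.3896/3.0e+08
fd = 120323.1556 Hz

120323.1556 Hz


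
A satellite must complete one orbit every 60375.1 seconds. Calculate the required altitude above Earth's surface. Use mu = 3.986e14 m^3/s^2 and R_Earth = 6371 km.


T = 60375.1 s
r = (mu*T^2/(4*pi^2))^(1/3) = (3.986e14 * 60375.1^2 / (4*pi^2))^(1/3)
r = 3.3263231e+07 m = 33263.2307 km
alt = r - R_E = 33263.2307 - 6371 = 26892.2307 km

26892.2307 km


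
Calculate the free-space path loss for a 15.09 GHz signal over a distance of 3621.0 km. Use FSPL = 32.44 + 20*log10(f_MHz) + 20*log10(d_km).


f = 15.09 GHz = 15090.0000 MHz
d = 3621.0 km
FSPL = 32.44 + 20*log10(15090.0000) + 20*log10(3621.0)
FSPL = 32.44 + 83.5738 + 71.1766
FSPL = 187.1904 dB

187.1904 dB


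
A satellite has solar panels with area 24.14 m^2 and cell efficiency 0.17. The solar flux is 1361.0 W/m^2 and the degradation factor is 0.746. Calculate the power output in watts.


P = area * eta * S * degradation
P = 24.14 * 0.17 * 1361.0 * 0.746
P = 4166.6128 W

4166.6128 W


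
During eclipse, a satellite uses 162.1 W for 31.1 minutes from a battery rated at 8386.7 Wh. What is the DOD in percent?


E_used = P * t / 60 = 162.1 * 31.1 / 60 = 84.0218 Wh
DOD = E_used / E_total * 100 = 84.0218 / 8386.7 * 100
DOD = 1.0018 %

1.0018 %


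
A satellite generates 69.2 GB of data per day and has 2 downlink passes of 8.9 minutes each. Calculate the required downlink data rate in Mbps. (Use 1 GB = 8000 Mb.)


total contact time = 2 * 8.9 * 60 = 1068.0000 s
data = 69.2 GB = 553600.0000 Mb
rate = 553600.0000 / 1068.0000 = 518.3521 Mbps

518.3521 Mbps


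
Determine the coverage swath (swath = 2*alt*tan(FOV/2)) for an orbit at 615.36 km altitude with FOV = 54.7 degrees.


FOV = 54.7 deg = 0.9546951 rad
swath = 2 * alt * tan(FOV/2) = 2 * 615.36 * tan(0.4773476)
swath = 2 * 615.36 * 0.5172441
swath = 636.5827 km

636.5827 km


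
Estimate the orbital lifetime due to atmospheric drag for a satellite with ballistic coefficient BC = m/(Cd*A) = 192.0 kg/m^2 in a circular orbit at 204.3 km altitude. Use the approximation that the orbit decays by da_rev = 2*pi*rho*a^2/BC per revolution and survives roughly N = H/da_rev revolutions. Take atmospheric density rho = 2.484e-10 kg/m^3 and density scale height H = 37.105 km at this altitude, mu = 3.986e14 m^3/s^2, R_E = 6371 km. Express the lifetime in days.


a = R_E + alt = 6575.3000 km = 6.5753e+06 m
da_rev = 2*pi*rho*a^2/BC = 2*pi*2.484e-10*(6.5753e+06)^2/192.0 = 351.448243 m per revolution
N = H/da_rev = 37105.0000 m / 351.448243 m = 105.5774 revolutions
P = 2*pi*sqrt(a^3/mu) = 5306.2118 s
lifetime = N*P = 105.5774 * 5306.2118 = 560216.1695 s = 6.4840 days

6.4840 days


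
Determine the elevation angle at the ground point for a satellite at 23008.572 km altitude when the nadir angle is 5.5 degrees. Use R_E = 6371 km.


r = R_E + alt = 29379.5720 km
Law of sines in the satellite / Earth-center / ground-point triangle:
  sin(nadir)/R_E = sin(90 + el)/r  =>  cos(el) = (r/R_E)*sin(nadir)
cos(el) = (29379.5720 / 6371.0000) * sin(5.5 deg) = 0.4419883
el = arccos(0.4419883) = 63.7692 deg
(Earth-central angle = 90 - nadir - el = 20.7308 deg)

63.7692 degrees


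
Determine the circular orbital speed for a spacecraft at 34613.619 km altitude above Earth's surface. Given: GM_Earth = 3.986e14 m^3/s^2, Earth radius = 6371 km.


r = R_E + alt = 6371.0 + 34613.619 = 40984.6190 km = 4.0984619e+07 m
v = sqrt(mu/r) = sqrt(3.986e14 / 4.0984619e+07) = 3118.5894 m/s = 3.1186 km/s

3.1186 km/s
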